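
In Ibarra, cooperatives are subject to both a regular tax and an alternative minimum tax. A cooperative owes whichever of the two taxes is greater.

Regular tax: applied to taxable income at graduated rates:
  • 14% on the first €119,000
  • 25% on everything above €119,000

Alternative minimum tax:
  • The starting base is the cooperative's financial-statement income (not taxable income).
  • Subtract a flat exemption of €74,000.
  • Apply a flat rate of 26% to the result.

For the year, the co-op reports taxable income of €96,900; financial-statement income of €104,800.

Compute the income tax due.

€13,566

Regular tax:
  €96,900 × 14% = €13,566

Alternative minimum tax:
  Base (financial-statement income): €104,800
  Less exemption €74,000 → base €30,800
  €30,800 × 26% = €8,008

€13,566 > €8,008, so the regular tax governs.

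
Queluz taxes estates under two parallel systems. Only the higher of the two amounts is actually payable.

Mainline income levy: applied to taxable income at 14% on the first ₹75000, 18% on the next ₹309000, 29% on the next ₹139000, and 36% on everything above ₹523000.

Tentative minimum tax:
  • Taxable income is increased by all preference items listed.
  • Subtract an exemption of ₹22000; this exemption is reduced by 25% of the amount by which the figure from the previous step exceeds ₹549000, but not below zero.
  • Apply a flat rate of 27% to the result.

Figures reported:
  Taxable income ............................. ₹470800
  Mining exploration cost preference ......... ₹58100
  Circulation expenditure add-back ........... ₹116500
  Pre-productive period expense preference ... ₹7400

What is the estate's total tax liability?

Mainline income levy:
  ₹75000 × 14% = ₹10500
  ₹309000 × 18% = ₹55620
  ₹86800 × 29% = ₹25172
  → ₹91292

Tentative minimum tax:
  Adjusted income: ₹470800 + ₹58100 + ₹116500 + ₹7400 = ₹652800
  Exemption: 25% × (₹652800 − ₹549000) = ₹25950 ≥ ₹22000, so the exemption is fully phased out
  Base: ₹652800 − ₹0 = ₹652800
  ₹652800 × 27% = ₹176256

₹176256 > ₹91292, so the tentative minimum tax is the binding amount.

₹176256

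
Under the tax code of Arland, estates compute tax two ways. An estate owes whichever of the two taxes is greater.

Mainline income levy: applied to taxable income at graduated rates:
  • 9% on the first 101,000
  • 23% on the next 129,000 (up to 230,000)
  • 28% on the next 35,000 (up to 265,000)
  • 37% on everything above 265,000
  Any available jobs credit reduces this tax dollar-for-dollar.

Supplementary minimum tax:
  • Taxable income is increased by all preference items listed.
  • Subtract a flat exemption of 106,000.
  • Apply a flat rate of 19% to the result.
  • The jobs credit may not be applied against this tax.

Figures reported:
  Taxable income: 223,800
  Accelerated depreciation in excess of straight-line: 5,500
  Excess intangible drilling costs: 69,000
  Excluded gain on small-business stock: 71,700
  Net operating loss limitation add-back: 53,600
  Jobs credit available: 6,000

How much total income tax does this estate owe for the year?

Supplementary minimum tax:
  Adjusted income: 223,800 + 5,500 + 69,000 + 71,700 + 53,600 = 423,600
  Less exemption 106,000 → base 317,600
  317,600 × 19% = 60,344

Mainline income levy:
  101,000 × 9% = 9,090
  122,800 × 23% = 28,244
  → 37,334
  Less jobs credit 6,000 → 31,334

60,344 > 31,334, so the supplementary minimum tax is the binding amount.

60,344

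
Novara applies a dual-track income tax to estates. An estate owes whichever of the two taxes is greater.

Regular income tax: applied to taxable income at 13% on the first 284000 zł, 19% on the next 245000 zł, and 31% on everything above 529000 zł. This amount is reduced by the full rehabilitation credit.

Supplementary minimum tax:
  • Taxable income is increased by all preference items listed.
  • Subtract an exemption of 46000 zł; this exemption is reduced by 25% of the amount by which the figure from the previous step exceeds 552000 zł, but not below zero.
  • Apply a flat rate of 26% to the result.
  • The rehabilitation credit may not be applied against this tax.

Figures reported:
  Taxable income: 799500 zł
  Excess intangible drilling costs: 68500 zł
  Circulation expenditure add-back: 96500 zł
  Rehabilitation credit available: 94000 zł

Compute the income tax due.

Regular income tax:
  284000 zł × 13% = 36920 zł
  245000 zł × 19% = 46550 zł
  270500 zł × 31% = 83855 zł
  → 167325 zł
  Less rehabilitation credit 94000 zł → 73325 zł

Supplementary minimum tax:
  Adjusted income: 799500 zł + 68500 zł + 96500 zł = 964500 zł
  Exemption: 25% × (964500 zł − 552000 zł) = 103125 zł ≥ 46000 zł, so the exemption is fully phased out
  Base: 964500 zł − 0 zł = 964500 zł
  964500 zł × 26% = 250770 zł

250770 zł > 73325 zł, so the supplementary minimum tax is the binding amount.

250770 zł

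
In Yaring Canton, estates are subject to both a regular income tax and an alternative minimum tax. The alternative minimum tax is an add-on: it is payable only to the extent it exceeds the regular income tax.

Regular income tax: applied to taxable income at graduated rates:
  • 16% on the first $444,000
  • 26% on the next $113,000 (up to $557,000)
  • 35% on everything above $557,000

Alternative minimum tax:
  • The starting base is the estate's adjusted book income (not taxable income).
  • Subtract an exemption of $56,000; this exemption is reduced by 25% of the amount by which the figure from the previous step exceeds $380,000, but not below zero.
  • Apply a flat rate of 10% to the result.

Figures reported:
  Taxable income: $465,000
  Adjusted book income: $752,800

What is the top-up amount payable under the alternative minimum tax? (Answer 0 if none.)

$0

Alternative minimum tax:
  Base (adjusted book income): $752,800
  Exemption: 25% × ($752,800 − $380,000) = $93,200 ≥ $56,000, so the exemption is fully phased out
  Base: $752,800 − $0 = $752,800
  $752,800 × 10% = $75,280

Regular income tax:
  $444,000 × 16% = $71,040
  $21,000 × 26% = $5,460
  → $76,500

$75,280 ≤ $76,500, so no add-on is due.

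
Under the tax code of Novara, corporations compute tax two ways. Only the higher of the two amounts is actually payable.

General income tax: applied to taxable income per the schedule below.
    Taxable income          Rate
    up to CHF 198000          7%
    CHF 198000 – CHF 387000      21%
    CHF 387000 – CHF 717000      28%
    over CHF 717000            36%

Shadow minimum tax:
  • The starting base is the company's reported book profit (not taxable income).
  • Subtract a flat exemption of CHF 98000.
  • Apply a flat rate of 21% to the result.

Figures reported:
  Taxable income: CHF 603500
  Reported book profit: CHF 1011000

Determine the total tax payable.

Shadow minimum tax:
  Base (reported book profit): CHF 1011000
  Less exemption CHF 98000 → base CHF 913000
  CHF 913000 × 21% = CHF 191730

General income tax:
  CHF 198000 × 7% = CHF 13860
  CHF 189000 × 21% = CHF 39690
  CHF 216500 × 28% = CHF 60620
  → CHF 114170

CHF 191730 > CHF 114170, so the shadow minimum tax is the binding amount.

CHF 191730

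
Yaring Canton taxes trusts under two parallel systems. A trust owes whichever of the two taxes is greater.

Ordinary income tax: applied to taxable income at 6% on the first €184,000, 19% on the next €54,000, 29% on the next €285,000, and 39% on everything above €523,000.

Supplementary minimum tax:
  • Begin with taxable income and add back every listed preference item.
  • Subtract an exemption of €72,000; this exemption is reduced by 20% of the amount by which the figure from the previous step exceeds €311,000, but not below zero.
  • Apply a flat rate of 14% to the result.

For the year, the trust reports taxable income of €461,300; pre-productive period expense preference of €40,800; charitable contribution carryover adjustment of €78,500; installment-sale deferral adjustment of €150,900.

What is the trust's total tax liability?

Supplementary minimum tax:
  Adjusted income: €461,300 + €40,800 + €78,500 + €150,900 = €731,500
  Exemption: 20% × (€731,500 − €311,000) = €84,100 ≥ €72,000, so the exemption is fully phased out
  Base: €731,500 − €0 = €731,500
  €731,500 × 14% = €102,410

Ordinary income tax:
  €184,000 × 6% = €11,040
  €54,000 × 19% = €10,260
  €223,300 × 29% = €64,757
  → €86,057

€102,410 > €86,057, so the supplementary minimum tax is the binding amount.

€102,410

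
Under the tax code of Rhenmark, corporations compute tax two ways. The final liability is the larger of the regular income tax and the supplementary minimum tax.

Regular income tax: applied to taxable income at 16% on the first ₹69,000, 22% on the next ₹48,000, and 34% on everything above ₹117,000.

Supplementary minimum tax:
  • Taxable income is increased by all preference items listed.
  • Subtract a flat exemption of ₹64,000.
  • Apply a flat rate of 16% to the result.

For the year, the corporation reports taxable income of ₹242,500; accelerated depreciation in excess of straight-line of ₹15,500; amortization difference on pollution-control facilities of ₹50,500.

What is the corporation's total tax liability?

₹64,270

Regular income tax:
  ₹69,000 × 16% = ₹11,040
  ₹48,000 × 22% = ₹10,560
  ₹125,500 × 34% = ₹42,670
  → ₹64,270

Supplementary minimum tax:
  Adjusted income: ₹242,500 + ₹15,500 + ₹50,500 = ₹308,500
  Less exemption ₹64,000 → base ₹244,500
  ₹244,500 × 16% = ₹39,120

₹64,270 > ₹39,120, so the regular income tax governs.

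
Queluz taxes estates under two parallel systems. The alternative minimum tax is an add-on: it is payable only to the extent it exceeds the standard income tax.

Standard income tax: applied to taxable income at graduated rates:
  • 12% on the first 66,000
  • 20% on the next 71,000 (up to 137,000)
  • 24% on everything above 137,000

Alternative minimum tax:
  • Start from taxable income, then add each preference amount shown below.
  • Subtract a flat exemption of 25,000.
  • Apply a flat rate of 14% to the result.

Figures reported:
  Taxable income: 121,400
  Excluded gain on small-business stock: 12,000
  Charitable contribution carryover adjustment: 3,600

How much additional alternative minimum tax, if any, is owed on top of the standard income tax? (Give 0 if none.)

Alternative minimum tax:
  Adjusted income: 121,400 + 12,000 + 3,600 = 137,000
  Less exemption 25,000 → base 112,000
  112,000 × 14% = 15,680

Standard income tax:
  66,000 × 12% = 7,920
  55,400 × 20% = 11,080
  → 19,000

15,680 ≤ 19,000, so no add-on is due.

0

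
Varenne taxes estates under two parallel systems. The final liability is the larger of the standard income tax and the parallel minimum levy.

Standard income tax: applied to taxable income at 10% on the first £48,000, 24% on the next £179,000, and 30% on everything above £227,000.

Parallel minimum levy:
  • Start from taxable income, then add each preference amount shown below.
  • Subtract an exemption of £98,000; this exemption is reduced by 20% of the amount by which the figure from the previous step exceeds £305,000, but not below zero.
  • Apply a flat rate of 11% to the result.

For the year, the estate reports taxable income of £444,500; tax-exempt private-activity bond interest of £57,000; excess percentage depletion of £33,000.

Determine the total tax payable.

Parallel minimum levy:
  Adjusted income: £444,500 + £57,000 + £33,000 = £534,500
  Exemption: £98,000 − 20% × (£534,500 − £305,000) = £98,000 − £45,900 = £52,100
  Base: £534,500 − £52,100 = £482,400
  £482,400 × 11% = £53,064

Standard income tax:
  £48,000 × 10% = £4,800
  £179,000 × 24% = £42,960
  £217,500 × 30% = £65,250
  → £113,010

£113,010 > £53,064, so the standard income tax governs.

£113,010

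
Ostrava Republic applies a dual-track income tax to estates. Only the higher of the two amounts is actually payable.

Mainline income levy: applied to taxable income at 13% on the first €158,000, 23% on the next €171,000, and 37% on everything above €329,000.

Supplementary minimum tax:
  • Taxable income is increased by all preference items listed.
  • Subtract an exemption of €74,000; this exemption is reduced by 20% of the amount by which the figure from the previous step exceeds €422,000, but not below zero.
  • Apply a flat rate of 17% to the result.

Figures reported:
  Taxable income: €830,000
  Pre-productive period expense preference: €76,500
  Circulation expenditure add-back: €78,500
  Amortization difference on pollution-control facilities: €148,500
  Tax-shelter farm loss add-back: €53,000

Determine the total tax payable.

€245,240

Supplementary minimum tax:
  Adjusted income: €830,000 + €76,500 + €78,500 + €148,500 + €53,000 = €1,186,500
  Exemption: 20% × (€1,186,500 − €422,000) = €152,900 ≥ €74,000, so the exemption is fully phased out
  Base: €1,186,500 − €0 = €1,186,500
  €1,186,500 × 17% = €201,705

Mainline income levy:
  €158,000 × 13% = €20,540
  €171,000 × 23% = €39,330
  €501,000 × 37% = €185,370
  → €245,240

€245,240 > €201,705, so the mainline income levy governs.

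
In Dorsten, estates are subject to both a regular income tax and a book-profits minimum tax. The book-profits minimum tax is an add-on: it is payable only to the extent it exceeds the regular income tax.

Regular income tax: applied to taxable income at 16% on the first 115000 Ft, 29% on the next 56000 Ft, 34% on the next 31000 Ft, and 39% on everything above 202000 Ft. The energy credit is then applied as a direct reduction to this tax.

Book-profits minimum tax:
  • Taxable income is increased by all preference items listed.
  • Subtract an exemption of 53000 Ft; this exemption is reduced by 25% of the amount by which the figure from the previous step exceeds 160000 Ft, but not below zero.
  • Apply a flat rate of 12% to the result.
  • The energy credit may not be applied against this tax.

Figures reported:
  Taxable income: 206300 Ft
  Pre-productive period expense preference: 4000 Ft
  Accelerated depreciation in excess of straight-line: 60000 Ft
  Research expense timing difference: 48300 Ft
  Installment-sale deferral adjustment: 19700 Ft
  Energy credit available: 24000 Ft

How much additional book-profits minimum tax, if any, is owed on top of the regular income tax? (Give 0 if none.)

Regular income tax:
  115000 Ft × 16% = 18400 Ft
  56000 Ft × 29% = 16240 Ft
  31000 Ft × 34% = 10540 Ft
  4300 Ft × 39% = 1677 Ft
  → 46857 Ft
  Less energy credit 24000 Ft → 22857 Ft

Book-profits minimum tax:
  Adjusted income: 206300 Ft + 4000 Ft + 60000 Ft + 48300 Ft + 19700 Ft = 338300 Ft
  Exemption: 53000 Ft − 25% × (338300 Ft − 160000 Ft) = 53000 Ft − 44575 Ft = 8425 Ft
  Base: 338300 Ft − 8425 Ft = 329875 Ft
  329875 Ft × 12% = 39585 Ft

Excess of book-profits minimum tax over regular income tax: 39585 Ft − 22857 Ft = 16728 Ft.

16728 Ft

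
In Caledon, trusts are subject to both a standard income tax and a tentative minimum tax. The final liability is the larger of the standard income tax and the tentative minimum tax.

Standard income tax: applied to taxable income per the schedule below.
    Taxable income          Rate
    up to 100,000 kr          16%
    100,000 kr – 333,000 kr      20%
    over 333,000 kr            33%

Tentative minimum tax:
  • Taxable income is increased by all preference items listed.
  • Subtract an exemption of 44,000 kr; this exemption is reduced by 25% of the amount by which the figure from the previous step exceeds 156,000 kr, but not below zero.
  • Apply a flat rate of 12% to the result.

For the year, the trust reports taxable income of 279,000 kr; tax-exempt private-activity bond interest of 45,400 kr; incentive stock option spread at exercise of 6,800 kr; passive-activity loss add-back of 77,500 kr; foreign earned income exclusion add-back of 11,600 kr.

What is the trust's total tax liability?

Tentative minimum tax:
  Adjusted income: 279,000 kr + 45,400 kr + 6,800 kr + 77,500 kr + 11,600 kr = 420,300 kr
  Exemption: 25% × (420,300 kr − 156,000 kr) = 66,075 kr ≥ 44,000 kr, so the exemption is fully phased out
  Base: 420,300 kr − 0 kr = 420,300 kr
  420,300 kr × 12% = 50,436 kr

Standard income tax:
  100,000 kr × 16% = 16,000 kr
  179,000 kr × 20% = 35,800 kr
  → 51,800 kr

51,800 kr > 50,436 kr, so the standard income tax governs.

51,800 kr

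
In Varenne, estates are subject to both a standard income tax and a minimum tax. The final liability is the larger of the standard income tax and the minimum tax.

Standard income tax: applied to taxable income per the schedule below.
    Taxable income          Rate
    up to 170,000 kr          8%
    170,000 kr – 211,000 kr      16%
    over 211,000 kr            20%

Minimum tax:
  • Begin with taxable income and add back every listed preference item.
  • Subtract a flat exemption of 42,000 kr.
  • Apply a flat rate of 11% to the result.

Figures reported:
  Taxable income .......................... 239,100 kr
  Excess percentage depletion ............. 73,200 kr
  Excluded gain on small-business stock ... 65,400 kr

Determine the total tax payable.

Minimum tax:
  Adjusted income: 239,100 kr + 73,200 kr + 65,400 kr = 377,700 kr
  Less exemption 42,000 kr → base 335,700 kr
  335,700 kr × 11% = 36,927 kr

Standard income tax:
  170,000 kr × 8% = 13,600 kr
  41,000 kr × 16% = 6,560 kr
  28,100 kr × 20% = 5,620 kr
  → 25,780 kr

36,927 kr > 25,780 kr, so the minimum tax is the binding amount.

36,927 kr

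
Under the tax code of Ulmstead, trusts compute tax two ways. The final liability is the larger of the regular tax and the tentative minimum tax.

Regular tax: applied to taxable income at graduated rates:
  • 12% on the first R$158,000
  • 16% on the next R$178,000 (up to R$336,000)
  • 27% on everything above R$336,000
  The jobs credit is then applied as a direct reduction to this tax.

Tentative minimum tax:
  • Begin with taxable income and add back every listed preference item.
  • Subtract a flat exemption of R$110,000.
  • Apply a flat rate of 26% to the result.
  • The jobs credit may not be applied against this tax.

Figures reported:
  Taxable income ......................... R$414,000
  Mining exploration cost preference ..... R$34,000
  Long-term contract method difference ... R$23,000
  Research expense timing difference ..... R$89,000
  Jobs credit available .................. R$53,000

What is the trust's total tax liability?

R$117,000

Tentative minimum tax:
  Adjusted income: R$414,000 + R$34,000 + R$23,000 + R$89,000 = R$560,000
  Less exemption R$110,000 → base R$450,000
  R$450,000 × 26% = R$117,000

Regular tax:
  R$158,000 × 12% = R$18,960
  R$178,000 × 16% = R$28,480
  R$78,000 × 27% = R$21,060
  → R$68,500
  Less jobs credit R$53,000 → R$15,500

R$117,000 > R$15,500, so the tentative minimum tax is the binding amount.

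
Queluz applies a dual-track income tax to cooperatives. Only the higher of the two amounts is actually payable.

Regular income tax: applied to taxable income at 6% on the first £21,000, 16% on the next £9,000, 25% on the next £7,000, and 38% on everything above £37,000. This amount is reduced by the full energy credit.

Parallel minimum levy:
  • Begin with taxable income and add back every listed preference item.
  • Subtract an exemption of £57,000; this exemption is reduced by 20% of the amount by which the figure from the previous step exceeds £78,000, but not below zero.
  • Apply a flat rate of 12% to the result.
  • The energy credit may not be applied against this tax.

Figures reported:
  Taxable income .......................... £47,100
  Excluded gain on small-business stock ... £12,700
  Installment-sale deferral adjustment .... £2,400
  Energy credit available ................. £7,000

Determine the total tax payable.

Regular income tax:
  £21,000 × 6% = £1,260
  £9,000 × 16% = £1,440
  £7,000 × 25% = £1,750
  £10,100 × 38% = £3,838
  → £8,288
  Less energy credit £7,000 → £1,288

Parallel minimum levy:
  Adjusted income: £47,100 + £12,700 + £2,400 = £62,200
  Exemption: £62,200 ≤ £78,000, so full £57,000 applies
  Base: £62,200 − £57,000 = £5,200
  £5,200 × 12% = £624

£1,288 > £624, so the regular income tax governs.

£1,288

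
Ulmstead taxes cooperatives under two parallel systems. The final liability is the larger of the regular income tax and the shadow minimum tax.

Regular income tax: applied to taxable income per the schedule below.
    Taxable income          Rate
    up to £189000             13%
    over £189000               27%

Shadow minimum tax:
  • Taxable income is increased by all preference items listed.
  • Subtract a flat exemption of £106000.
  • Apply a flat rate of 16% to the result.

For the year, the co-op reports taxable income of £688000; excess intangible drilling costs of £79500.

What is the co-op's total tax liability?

Shadow minimum tax:
  Adjusted income: £688000 + £79500 = £767500
  Less exemption £106000 → base £661500
  £661500 × 16% = £105840

Regular income tax:
  £189000 × 13% = £24570
  £499000 × 27% = £134730
  → £159300

£159300 > £105840, so the regular income tax governs.

£159300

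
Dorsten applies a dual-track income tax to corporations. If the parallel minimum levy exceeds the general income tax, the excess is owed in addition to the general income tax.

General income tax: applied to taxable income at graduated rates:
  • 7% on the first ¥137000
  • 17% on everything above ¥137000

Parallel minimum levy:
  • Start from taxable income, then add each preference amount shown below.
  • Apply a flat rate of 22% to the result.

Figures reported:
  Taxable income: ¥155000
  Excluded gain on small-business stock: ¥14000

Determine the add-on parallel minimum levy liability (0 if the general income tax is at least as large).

¥24530

Parallel minimum levy:
  Adjusted income: ¥155000 + ¥14000 = ¥169000
  ¥169000 × 22% = ¥37180

General income tax:
  ¥137000 × 7% = ¥9590
  ¥18000 × 17% = ¥3060
  → ¥12650

Excess of parallel minimum levy over general income tax: ¥37180 − ¥12650 = ¥24530.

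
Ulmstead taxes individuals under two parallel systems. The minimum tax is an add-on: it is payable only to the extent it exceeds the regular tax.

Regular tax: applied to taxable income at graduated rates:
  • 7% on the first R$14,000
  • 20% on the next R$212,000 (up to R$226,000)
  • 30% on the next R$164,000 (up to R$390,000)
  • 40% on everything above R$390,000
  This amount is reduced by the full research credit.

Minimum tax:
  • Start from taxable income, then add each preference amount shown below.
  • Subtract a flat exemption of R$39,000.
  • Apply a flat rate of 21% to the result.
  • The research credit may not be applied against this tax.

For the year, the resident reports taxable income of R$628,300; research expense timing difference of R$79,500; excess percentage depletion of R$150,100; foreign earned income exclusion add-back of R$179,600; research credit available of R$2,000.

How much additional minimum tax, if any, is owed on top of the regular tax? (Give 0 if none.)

R$23,785

Minimum tax:
  Adjusted income: R$628,300 + R$79,500 + R$150,100 + R$179,600 = R$1,037,500
  Less exemption R$39,000 → base R$998,500
  R$998,500 × 21% = R$209,685

Regular tax:
  R$14,000 × 7% = R$980
  R$212,000 × 20% = R$42,400
  R$164,000 × 30% = R$49,200
  R$238,300 × 40% = R$95,320
  → R$187,900
  Less research credit R$2,000 → R$185,900

Excess of minimum tax over regular tax: R$209,685 − R$185,900 = R$23,785.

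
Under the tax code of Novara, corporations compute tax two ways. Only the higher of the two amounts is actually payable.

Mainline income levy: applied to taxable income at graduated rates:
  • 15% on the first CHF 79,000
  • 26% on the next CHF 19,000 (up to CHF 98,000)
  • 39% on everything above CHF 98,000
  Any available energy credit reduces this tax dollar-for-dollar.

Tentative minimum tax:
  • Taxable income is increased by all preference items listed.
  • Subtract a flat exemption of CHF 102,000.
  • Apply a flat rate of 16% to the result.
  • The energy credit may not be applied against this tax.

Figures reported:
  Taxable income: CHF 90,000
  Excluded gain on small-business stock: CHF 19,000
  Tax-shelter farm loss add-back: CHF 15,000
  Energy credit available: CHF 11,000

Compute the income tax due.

CHF 3,710

Tentative minimum tax:
  Adjusted income: CHF 90,000 + CHF 19,000 + CHF 15,000 = CHF 124,000
  Less exemption CHF 102,000 → base CHF 22,000
  CHF 22,000 × 16% = CHF 3,520

Mainline income levy:
  CHF 79,000 × 15% = CHF 11,850
  CHF 11,000 × 26% = CHF 2,860
  → CHF 14,710
  Less energy credit CHF 11,000 → CHF 3,710

CHF 3,710 > CHF 3,520, so the mainline income levy governs.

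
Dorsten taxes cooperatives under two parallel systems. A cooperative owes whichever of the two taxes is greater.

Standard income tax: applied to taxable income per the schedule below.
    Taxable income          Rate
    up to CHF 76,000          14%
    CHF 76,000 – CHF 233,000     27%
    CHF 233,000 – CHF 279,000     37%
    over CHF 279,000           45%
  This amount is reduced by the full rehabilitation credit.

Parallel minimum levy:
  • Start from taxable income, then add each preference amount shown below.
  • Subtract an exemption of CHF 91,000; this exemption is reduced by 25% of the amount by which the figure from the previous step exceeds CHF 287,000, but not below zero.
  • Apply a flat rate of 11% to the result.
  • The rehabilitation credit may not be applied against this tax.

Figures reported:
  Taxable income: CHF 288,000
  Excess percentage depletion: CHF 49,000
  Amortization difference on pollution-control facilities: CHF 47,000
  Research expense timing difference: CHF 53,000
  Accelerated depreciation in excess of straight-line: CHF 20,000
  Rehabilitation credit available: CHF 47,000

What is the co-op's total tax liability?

CHF 44,935

Parallel minimum levy:
  Adjusted income: CHF 288,000 + CHF 49,000 + CHF 47,000 + CHF 53,000 + CHF 20,000 = CHF 457,000
  Exemption: CHF 91,000 − 25% × (CHF 457,000 − CHF 287,000) = CHF 91,000 − CHF 42,500 = CHF 48,500
  Base: CHF 457,000 − CHF 48,500 = CHF 408,500
  CHF 408,500 × 11% = CHF 44,935

Standard income tax:
  CHF 76,000 × 14% = CHF 10,640
  CHF 157,000 × 27% = CHF 42,390
  CHF 46,000 × 37% = CHF 17,020
  CHF 9,000 × 45% = CHF 4,050
  → CHF 74,100
  Less rehabilitation credit CHF 47,000 → CHF 27,100

CHF 44,935 > CHF 27,100, so the parallel minimum levy is the binding amount.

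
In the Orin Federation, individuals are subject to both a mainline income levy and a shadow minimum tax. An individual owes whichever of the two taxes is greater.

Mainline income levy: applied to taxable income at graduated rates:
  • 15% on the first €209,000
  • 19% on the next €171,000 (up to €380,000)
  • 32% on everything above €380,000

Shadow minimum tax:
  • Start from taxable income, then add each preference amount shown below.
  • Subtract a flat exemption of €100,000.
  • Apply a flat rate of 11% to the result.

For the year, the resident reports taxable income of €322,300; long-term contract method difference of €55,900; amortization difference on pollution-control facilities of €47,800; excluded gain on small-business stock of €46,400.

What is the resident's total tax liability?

€52,877

Shadow minimum tax:
  Adjusted income: €322,300 + €55,900 + €47,800 + €46,400 = €472,400
  Less exemption €100,000 → base €372,400
  €372,400 × 11% = €40,964

Mainline income levy:
  €209,000 × 15% = €31,350
  €113,300 × 19% = €21,527
  → €52,877

€52,877 > €40,964, so the mainline income levy governs.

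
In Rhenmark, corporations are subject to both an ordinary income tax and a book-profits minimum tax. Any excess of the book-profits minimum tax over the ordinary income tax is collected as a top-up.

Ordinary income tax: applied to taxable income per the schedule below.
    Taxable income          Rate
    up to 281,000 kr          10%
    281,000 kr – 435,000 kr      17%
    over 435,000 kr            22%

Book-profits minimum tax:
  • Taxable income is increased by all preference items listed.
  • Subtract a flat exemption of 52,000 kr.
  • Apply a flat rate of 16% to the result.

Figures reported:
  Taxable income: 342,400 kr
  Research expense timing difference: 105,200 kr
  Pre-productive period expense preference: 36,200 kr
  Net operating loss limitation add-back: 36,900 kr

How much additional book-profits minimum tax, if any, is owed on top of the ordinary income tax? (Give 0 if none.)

36,454 kr

Book-profits minimum tax:
  Adjusted income: 342,400 kr + 105,200 kr + 36,200 kr + 36,900 kr = 520,700 kr
  Less exemption 52,000 kr → base 468,700 kr
  468,700 kr × 16% = 74,992 kr

Ordinary income tax:
  281,000 kr × 10% = 28,100 kr
  61,400 kr × 17% = 10,438 kr
  → 38,538 kr

Excess of book-profits minimum tax over ordinary income tax: 74,992 kr − 38,538 kr = 36,454 kr.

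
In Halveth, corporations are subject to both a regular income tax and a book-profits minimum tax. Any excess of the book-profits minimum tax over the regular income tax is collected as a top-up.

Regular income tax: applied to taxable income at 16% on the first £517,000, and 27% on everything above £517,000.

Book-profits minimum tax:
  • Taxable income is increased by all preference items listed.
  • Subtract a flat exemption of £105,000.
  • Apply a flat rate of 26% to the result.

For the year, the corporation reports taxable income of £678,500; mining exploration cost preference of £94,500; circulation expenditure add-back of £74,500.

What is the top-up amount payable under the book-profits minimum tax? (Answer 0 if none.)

£66,725

Book-profits minimum tax:
  Adjusted income: £678,500 + £94,500 + £74,500 = £847,500
  Less exemption £105,000 → base £742,500
  £742,500 × 26% = £193,050

Regular income tax:
  £517,000 × 16% = £82,720
  £161,500 × 27% = £43,605
  → £126,325

Excess of book-profits minimum tax over regular income tax: £193,050 − £126,325 = £66,725.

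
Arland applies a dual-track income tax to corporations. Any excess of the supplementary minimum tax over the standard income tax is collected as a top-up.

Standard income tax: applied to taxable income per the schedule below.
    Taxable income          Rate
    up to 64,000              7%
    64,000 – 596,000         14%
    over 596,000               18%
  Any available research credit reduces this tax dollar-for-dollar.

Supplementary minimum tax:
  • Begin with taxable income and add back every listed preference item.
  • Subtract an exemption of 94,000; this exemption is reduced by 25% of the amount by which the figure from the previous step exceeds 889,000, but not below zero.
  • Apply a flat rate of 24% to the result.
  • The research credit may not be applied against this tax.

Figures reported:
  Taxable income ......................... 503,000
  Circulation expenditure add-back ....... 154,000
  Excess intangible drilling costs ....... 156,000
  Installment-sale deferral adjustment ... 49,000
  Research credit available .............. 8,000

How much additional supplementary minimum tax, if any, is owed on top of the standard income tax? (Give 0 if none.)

126,380

Standard income tax:
  64,000 × 7% = 4,480
  439,000 × 14% = 61,460
  → 65,940
  Less research credit 8,000 → 57,940

Supplementary minimum tax:
  Adjusted income: 503,000 + 154,000 + 156,000 + 49,000 = 862,000
  Exemption: 862,000 ≤ 889,000, so full 94,000 applies
  Base: 862,000 − 94,000 = 768,000
  768,000 × 24% = 184,320

Excess of supplementary minimum tax over standard income tax: 184,320 − 57,940 = 126,380.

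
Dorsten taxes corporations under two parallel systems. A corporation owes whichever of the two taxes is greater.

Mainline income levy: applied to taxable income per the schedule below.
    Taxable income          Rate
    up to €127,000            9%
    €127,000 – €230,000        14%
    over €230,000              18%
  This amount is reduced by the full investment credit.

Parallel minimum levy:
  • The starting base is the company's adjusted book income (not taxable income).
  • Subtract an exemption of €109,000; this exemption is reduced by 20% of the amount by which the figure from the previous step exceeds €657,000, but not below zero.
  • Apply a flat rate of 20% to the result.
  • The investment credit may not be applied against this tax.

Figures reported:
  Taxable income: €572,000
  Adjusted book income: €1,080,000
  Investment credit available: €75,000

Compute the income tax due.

€211,120

Parallel minimum levy:
  Base (adjusted book income): €1,080,000
  Exemption: €109,000 − 20% × (€1,080,000 − €657,000) = €109,000 − €84,600 = €24,400
  Base: €1,080,000 − €24,400 = €1,055,600
  €1,055,600 × 20% = €211,120

Mainline income levy:
  €127,000 × 9% = €11,430
  €103,000 × 14% = €14,420
  €342,000 × 18% = €61,560
  → €87,410
  Less investment credit €75,000 → €12,410

€211,120 > €12,410, so the parallel minimum levy is the binding amount.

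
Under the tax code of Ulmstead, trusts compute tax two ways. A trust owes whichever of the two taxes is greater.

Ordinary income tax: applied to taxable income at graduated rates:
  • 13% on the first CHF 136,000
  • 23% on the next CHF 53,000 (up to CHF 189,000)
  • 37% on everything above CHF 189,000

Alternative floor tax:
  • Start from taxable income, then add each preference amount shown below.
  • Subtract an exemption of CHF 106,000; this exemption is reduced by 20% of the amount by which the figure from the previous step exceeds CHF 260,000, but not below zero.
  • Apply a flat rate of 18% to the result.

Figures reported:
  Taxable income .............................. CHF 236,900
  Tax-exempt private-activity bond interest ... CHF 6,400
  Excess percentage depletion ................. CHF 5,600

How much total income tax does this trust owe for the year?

Ordinary income tax:
  CHF 136,000 × 13% = CHF 17,680
  CHF 53,000 × 23% = CHF 12,190
  CHF 47,900 × 37% = CHF 17,723
  → CHF 47,593

Alternative floor tax:
  Adjusted income: CHF 236,900 + CHF 6,400 + CHF 5,600 = CHF 248,900
  Exemption: CHF 248,900 ≤ CHF 260,000, so full CHF 106,000 applies
  Base: CHF 248,900 − CHF 106,000 = CHF 142,900
  CHF 142,900 × 18% = CHF 25,722

CHF 47,593 > CHF 25,722, so the ordinary income tax governs.

CHF 47,593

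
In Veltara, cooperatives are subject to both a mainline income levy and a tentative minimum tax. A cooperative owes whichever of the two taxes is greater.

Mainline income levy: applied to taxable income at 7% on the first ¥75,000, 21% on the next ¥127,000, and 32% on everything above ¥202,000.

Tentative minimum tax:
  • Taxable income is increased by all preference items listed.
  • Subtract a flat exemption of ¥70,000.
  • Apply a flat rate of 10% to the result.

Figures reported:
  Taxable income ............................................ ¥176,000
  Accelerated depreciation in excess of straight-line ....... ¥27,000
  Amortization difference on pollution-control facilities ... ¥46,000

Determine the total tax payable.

Mainline income levy:
  ¥75,000 × 7% = ¥5,250
  ¥101,000 × 21% = ¥21,210
  → ¥26,460

Tentative minimum tax:
  Adjusted income: ¥176,000 + ¥27,000 + ¥46,000 = ¥249,000
  Less exemption ¥70,000 → base ¥179,000
  ¥179,000 × 10% = ¥17,900

¥26,460 > ¥17,900, so the mainline income levy governs.

¥26,460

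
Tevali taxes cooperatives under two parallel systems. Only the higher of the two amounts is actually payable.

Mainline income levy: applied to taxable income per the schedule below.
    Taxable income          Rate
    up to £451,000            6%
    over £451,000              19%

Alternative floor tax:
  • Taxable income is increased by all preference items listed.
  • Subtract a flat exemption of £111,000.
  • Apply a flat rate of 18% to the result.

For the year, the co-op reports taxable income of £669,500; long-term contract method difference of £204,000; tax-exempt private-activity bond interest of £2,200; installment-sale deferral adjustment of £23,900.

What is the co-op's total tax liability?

Alternative floor tax:
  Adjusted income: £669,500 + £204,000 + £2,200 + £23,900 = £899,600
  Less exemption £111,000 → base £788,600
  £788,600 × 18% = £141,948

Mainline income levy:
  £451,000 × 6% = £27,060
  £218,500 × 19% = £41,515
  → £68,575

£141,948 > £68,575, so the alternative floor tax is the binding amount.

£141,948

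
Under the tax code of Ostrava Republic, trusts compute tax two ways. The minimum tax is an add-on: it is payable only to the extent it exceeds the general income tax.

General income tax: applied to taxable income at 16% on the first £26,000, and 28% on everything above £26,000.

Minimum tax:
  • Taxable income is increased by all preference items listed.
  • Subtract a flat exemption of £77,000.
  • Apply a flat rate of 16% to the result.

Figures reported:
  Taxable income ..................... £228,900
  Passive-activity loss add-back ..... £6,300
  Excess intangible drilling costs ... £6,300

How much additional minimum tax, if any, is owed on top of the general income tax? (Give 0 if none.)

General income tax:
  £26,000 × 16% = £4,160
  £202,900 × 28% = £56,812
  → £60,972

Minimum tax:
  Adjusted income: £228,900 + £6,300 + £6,300 = £241,500
  Less exemption £77,000 → base £164,500
  £164,500 × 16% = £26,320

£26,320 ≤ £60,972, so no add-on is due.

£0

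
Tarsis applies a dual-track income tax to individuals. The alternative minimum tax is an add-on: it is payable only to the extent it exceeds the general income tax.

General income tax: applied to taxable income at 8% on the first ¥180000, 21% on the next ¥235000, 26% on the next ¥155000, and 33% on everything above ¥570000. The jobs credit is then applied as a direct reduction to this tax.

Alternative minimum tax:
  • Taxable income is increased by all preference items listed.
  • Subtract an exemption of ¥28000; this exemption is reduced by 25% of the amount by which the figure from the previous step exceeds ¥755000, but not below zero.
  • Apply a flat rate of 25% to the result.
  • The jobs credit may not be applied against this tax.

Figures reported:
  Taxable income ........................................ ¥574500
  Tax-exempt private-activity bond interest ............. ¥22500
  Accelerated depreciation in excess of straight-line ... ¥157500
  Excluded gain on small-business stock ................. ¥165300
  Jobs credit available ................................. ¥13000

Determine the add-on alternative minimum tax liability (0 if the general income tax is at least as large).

¥137415

General income tax:
  ¥180000 × 8% = ¥14400
  ¥235000 × 21% = ¥49350
  ¥155000 × 26% = ¥40300
  ¥4500 × 33% = ¥1485
  → ¥105535
  Less jobs credit ¥13000 → ¥92535

Alternative minimum tax:
  Adjusted income: ¥574500 + ¥22500 + ¥157500 + ¥165300 = ¥919800
  Exemption: 25% × (¥919800 − ¥755000) = ¥41200 ≥ ¥28000, so the exemption is fully phased out
  Base: ¥919800 − ¥0 = ¥919800
  ¥919800 × 25% = ¥229950

Excess of alternative minimum tax over general income tax: ¥229950 − ¥92535 = ¥137415.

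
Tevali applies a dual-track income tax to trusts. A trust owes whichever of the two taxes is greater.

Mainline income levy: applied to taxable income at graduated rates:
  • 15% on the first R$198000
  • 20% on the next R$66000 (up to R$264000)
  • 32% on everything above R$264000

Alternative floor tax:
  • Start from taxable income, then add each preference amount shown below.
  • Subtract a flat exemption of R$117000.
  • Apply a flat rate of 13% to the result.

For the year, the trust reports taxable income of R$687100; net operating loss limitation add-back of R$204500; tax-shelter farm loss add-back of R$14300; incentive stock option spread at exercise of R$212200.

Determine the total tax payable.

R$178292

Alternative floor tax:
  Adjusted income: R$687100 + R$204500 + R$14300 + R$212200 = R$1118100
  Less exemption R$117000 → base R$1001100
  R$1001100 × 13% = R$130143

Mainline income levy:
  R$198000 × 15% = R$29700
  R$66000 × 20% = R$13200
  R$423100 × 32% = R$135392
  → R$178292

R$178292 > R$130143, so the mainline income levy governs.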